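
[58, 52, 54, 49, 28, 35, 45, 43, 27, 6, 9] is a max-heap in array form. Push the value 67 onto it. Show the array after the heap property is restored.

append 67 at index 11 → [58, 52, 54, 49, 28, 35, 45, 43, 27, 6, 9, 67]
67 > parent 35 at index 5, swap → [58, 52, 54, 49, 28, 67, 45, 43, 27, 6, 9, 35]
67 > parent 54 at index 2, swap → [58, 52, 67, 49, 28, 54, 45, 43, 27, 6, 9, 35]
67 > parent 58 at index 0, swap → [67, 52, 58, 49, 28, 54, 45, 43, 27, 6, 9, 35]

[67, 52, 58, 49, 28, 54, 45, 43, 27, 6, 9, 35]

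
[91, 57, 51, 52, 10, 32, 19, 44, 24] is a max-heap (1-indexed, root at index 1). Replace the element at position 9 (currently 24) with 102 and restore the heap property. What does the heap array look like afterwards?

[102, 91, 51, 57, 10, 32, 19, 44, 52]

set index 9 from 24 to 102 → [91, 57, 51, 52, 10, 32, 19, 44, 102]
102 > parent 52 at index 4, swap → [91, 57, 51, 102, 10, 32, 19, 44, 52]
102 > parent 57 at index 2, swap → [91, 102, 51, 57, 10, 32, 19, 44, 52]
102 > parent 91 at index 1, swap → [102, 91, 51, 57, 10, 32, 19, 44, 52]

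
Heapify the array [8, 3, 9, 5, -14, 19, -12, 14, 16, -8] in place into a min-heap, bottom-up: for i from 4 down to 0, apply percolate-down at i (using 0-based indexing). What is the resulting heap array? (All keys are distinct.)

sift down from index 4: already satisfies heap property
sift down from index 3: already satisfies heap property
sift down from index 2:
  9 vs smaller child -12 at index 6, swap → [8, 3, -12, 5, -14, 19, 9, 14, 16, -8]
sift down from index 1:
  3 vs smaller child -14 at index 4, swap → [8, -14, -12, 5, 3, 19, 9, 14, 16, -8]
  3 vs only child -8 at index 9, swap → [8, -14, -12, 5, -8, 19, 9, 14, 16, 3]
sift down from index 0:
  8 vs smaller child -14 at index 1, swap → [-14, 8, -12, 5, -8, 19, 9, 14, 16, 3]
  8 vs smaller child -8 at index 4, swap → [-14, -8, -12, 5, 8, 19, 9, 14, 16, 3]
  8 vs only child 3 at index 9, swap → [-14, -8, -12, 5, 3, 19, 9, 14, 16, 8]

[-14, -8, -12, 5, 3, 19, 9, 14, 16, 8]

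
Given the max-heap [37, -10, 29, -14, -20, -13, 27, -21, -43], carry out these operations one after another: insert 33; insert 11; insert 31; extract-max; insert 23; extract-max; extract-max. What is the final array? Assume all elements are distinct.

insert 33:
  append 33 at index 9 → [37, -10, 29, -14, -20, -13, 27, -21, -43, 33]
  33 > parent -20 at index 4, swap → [37, -10, 29, -14, 33, -13, 27, -21, -43, -20]
  33 > parent -10 at index 1, swap → [37, 33, 29, -14, -10, -13, 27, -21, -43, -20]
insert 11:
  append 11 at index 10 → [37, 33, 29, -14, -10, -13, 27, -21, -43, -20, 11]
  11 > parent -10 at index 4, swap → [37, 33, 29, -14, 11, -13, 27, -21, -43, -20, -10]
insert 31:
  append 31 at index 11 → [37, 33, 29, -14, 11, -13, 27, -21, -43, -20, -10, 31]
  31 > parent -13 at index 5, swap → [37, 33, 29, -14, 11, 31, 27, -21, -43, -20, -10, -13]
  31 > parent 29 at index 2, swap → [37, 33, 31, -14, 11, 29, 27, -21, -43, -20, -10, -13]
extract-max → returns 37:
  remove root 37; move last element -13 to root → [-13, 33, 31, -14, 11, 29, 27, -21, -43, -20, -10]
  -13 vs larger child 33 at index 1, swap → [33, -13, 31, -14, 11, 29, 27, -21, -43, -20, -10]
  -13 vs larger child 11 at index 4, swap → [33, 11, 31, -14, -13, 29, 27, -21, -43, -20, -10]
  -13 vs larger child -10 at index 10, swap → [33, 11, 31, -14, -10, 29, 27, -21, -43, -20, -13]
insert 23:
  append 23 at index 11 → [33, 11, 31, -14, -10, 29, 27, -21, -43, -20, -13, 23] (no swap needed)
extract-max → returns 33:
  remove root 33; move last element 23 to root → [23, 11, 31, -14, -10, 29, 27, -21, -43, -20, -13]
  23 vs larger child 31 at index 2, swap → [31, 11, 23, -14, -10, 29, 27, -21, -43, -20, -13]
  23 vs larger child 29 at index 5, swap → [31, 11, 29, -14, -10, 23, 27, -21, -43, -20, -13]
extract-max → returns 31:
  remove root 31; move last element -13 to root → [-13, 11, 29, -14, -10, 23, 27, -21, -43, -20]
  -13 vs larger child 29 at index 2, swap → [29, 11, -13, -14, -10, 23, 27, -21, -43, -20]
  -13 vs larger child 27 at index 6, swap → [29, 11, 27, -14, -10, 23, -13, -21, -43, -20]

[29, 11, 27, -14, -10, 23, -13, -21, -43, -20]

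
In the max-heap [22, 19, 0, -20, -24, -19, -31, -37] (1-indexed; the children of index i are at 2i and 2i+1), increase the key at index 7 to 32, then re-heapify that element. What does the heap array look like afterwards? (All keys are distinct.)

[32, 19, 22, -20, -24, -19, 0, -37]

set index 7 from -31 to 32 → [22, 19, 0, -20, -24, -19, 32, -37]
32 > parent 0 at index 3, swap → [22, 19, 32, -20, -24, -19, 0, -37]
32 > parent 22 at index 1, swap → [32, 19, 22, -20, -24, -19, 0, -37]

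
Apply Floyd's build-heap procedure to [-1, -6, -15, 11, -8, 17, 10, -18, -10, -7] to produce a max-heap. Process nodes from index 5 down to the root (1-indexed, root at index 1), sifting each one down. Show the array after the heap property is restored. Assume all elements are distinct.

sift down from index 5:
  -8 vs only child -7 at index 10, swap → [-1, -6, -15, 11, -7, 17, 10, -18, -10, -8]
sift down from index 4: already satisfies heap property
sift down from index 3:
  -15 vs larger child 17 at index 6, swap → [-1, -6, 17, 11, -7, -15, 10, -18, -10, -8]
sift down from index 2:
  -6 vs larger child 11 at index 4, swap → [-1, 11, 17, -6, -7, -15, 10, -18, -10, -8]
sift down from index 1:
  -1 vs larger child 17 at index 3, swap → [17, 11, -1, -6, -7, -15, 10, -18, -10, -8]
  -1 vs larger child 10 at index 7, swap → [17, 11, 10, -6, -7, -15, -1, -18, -10, -8]

[17, 11, 10, -6, -7, -15, -1, -18, -10, -8]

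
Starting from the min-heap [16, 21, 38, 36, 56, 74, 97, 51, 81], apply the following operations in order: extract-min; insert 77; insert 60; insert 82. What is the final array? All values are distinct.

extract-min → returns 16:
  remove root 16; move last element 81 to root → [81, 21, 38, 36, 56, 74, 97, 51]
  81 vs smaller child 21 at index 1, swap → [21, 81, 38, 36, 56, 74, 97, 51]
  81 vs smaller child 36 at index 3, swap → [21, 36, 38, 81, 56, 74, 97, 51]
  81 vs only child 51 at index 7, swap → [21, 36, 38, 51, 56, 74, 97, 81]
insert 77:
  append 77 at index 8 → [21, 36, 38, 51, 56, 74, 97, 81, 77] (no swap needed)
insert 60:
  append 60 at index 9 → [21, 36, 38, 51, 56, 74, 97, 81, 77, 60] (no swap needed)
insert 82:
  append 82 at index 10 → [21, 36, 38, 51, 56, 74, 97, 81, 77, 60, 82] (no swap needed)

[21, 36, 38, 51, 56, 74, 97, 81, 77, 60, 82]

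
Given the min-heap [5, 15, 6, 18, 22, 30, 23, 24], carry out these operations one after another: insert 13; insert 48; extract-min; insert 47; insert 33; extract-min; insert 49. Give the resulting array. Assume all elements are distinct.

[13, 15, 23, 18, 22, 30, 48, 24, 33, 47, 49]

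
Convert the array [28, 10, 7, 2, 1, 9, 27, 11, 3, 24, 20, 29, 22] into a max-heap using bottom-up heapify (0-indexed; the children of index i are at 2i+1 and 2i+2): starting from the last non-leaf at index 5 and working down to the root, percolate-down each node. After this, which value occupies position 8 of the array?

sift down from index 5:
  9 vs larger child 29 at index 11, swap → [28, 10, 7, 2, 1, 29, 27, 11, 3, 24, 20, 9, 22]
sift down from index 4:
  1 vs larger child 24 at index 9, swap → [28, 10, 7, 2, 24, 29, 27, 11, 3, 1, 20, 9, 22]
sift down from index 3:
  2 vs larger child 11 at index 7, swap → [28, 10, 7, 11, 24, 29, 27, 2, 3, 1, 20, 9, 22]
sift down from index 2:
  7 vs larger child 29 at index 5, swap → [28, 10, 29, 11, 24, 7, 27, 2, 3, 1, 20, 9, 22]
  7 vs larger child 22 at index 12, swap → [28, 10, 29, 11, 24, 22, 27, 2, 3, 1, 20, 9, 7]
sift down from index 1:
  10 vs larger child 24 at index 4, swap → [28, 24, 29, 11, 10, 22, 27, 2, 3, 1, 20, 9, 7]
  10 vs larger child 20 at index 10, swap → [28, 24, 29, 11, 20, 22, 27, 2, 3, 1, 10, 9, 7]
sift down from index 0:
  28 vs larger child 29 at index 2, swap → [29, 24, 28, 11, 20, 22, 27, 2, 3, 1, 10, 9, 7]
resulting array: [29, 24, 28, 11, 20, 22, 27, 2, 3, 1, 10, 9, 7]

3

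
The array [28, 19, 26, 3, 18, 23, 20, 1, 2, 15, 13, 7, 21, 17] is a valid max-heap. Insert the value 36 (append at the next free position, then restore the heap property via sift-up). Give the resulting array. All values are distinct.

append 36 at index 14 → [28, 19, 26, 3, 18, 23, 20, 1, 2, 15, 13, 7, 21, 17, 36]
36 > parent 20 at index 6, swap → [28, 19, 26, 3, 18, 23, 36, 1, 2, 15, 13, 7, 21, 17, 20]
36 > parent 26 at index 2, swap → [28, 19, 36, 3, 18, 23, 26, 1, 2, 15, 13, 7, 21, 17, 20]
36 > parent 28 at index 0, swap → [36, 19, 28, 3, 18, 23, 26, 1, 2, 15, 13, 7, 21, 17, 20]

[36, 19, 28, 3, 18, 23, 26, 1, 2, 15, 13, 7, 21, 17, 20]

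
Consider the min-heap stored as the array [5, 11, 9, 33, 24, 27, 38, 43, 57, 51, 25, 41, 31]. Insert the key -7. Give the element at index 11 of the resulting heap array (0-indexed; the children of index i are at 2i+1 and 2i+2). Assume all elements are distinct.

append -7 at index 13 → [5, 11, 9, 33, 24, 27, 38, 43, 57, 51, 25, 41, 31, -7]
-7 < parent 38 at index 6, swap → [5, 11, 9, 33, 24, 27, -7, 43, 57, 51, 25, 41, 31, 38]
-7 < parent 9 at index 2, swap → [5, 11, -7, 33, 24, 27, 9, 43, 57, 51, 25, 41, 31, 38]
-7 < parent 5 at index 0, swap → [-7, 11, 5, 33, 24, 27, 9, 43, 57, 51, 25, 41, 31, 38]
resulting array: [-7, 11, 5, 33, 24, 27, 9, 43, 57, 51, 25, 41, 31, 38]

41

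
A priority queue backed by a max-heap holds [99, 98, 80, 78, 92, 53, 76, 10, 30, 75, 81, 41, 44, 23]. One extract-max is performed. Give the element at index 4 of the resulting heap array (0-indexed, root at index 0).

81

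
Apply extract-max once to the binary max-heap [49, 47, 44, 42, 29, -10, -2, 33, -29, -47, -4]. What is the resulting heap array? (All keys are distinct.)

[47, 42, 44, 33, 29, -10, -2, -4, -29, -47]

remove root 49; move last element -4 to root → [-4, 47, 44, 42, 29, -10, -2, 33, -29, -47]
-4 vs larger child 47 at index 1, swap → [47, -4, 44, 42, 29, -10, -2, 33, -29, -47]
-4 vs larger child 42 at index 3, swap → [47, 42, 44, -4, 29, -10, -2, 33, -29, -47]
-4 vs larger child 33 at index 7, swap → [47, 42, 44, 33, 29, -10, -2, -4, -29, -47]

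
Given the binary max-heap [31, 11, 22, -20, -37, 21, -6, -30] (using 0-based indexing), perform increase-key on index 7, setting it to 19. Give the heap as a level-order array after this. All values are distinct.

[31, 19, 22, 11, -37, 21, -6, -20]

set index 7 from -30 to 19 → [31, 11, 22, -20, -37, 21, -6, 19]
19 > parent -20 at index 3, swap → [31, 11, 22, 19, -37, 21, -6, -20]
19 > parent 11 at index 1, swap → [31, 19, 22, 11, -37, 21, -6, -20]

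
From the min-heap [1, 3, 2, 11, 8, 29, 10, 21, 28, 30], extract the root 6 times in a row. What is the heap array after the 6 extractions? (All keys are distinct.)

[21, 28, 29, 30]

extract-min #1 returns 1:
  remove root 1; move last element 30 to root → [30, 3, 2, 11, 8, 29, 10, 21, 28]
  30 vs smaller child 2 at index 2, swap → [2, 3, 30, 11, 8, 29, 10, 21, 28]
  30 vs smaller child 10 at index 6, swap → [2, 3, 10, 11, 8, 29, 30, 21, 28]
extract-min #2 returns 2:
  remove root 2; move last element 28 to root → [28, 3, 10, 11, 8, 29, 30, 21]
  28 vs smaller child 3 at index 1, swap → [3, 28, 10, 11, 8, 29, 30, 21]
  28 vs smaller child 8 at index 4, swap → [3, 8, 10, 11, 28, 29, 30, 21]
extract-min #3 returns 3:
  remove root 3; move last element 21 to root → [21, 8, 10, 11, 28, 29, 30]
  21 vs smaller child 8 at index 1, swap → [8, 21, 10, 11, 28, 29, 30]
  21 vs smaller child 11 at index 3, swap → [8, 11, 10, 21, 28, 29, 30]
extract-min #4 returns 8:
  remove root 8; move last element 30 to root → [30, 11, 10, 21, 28, 29]
  30 vs smaller child 10 at index 2, swap → [10, 11, 30, 21, 28, 29]
  30 vs only child 29 at index 5, swap → [10, 11, 29, 21, 28, 30]
extract-min #5 returns 10:
  remove root 10; move last element 30 to root → [30, 11, 29, 21, 28]
  30 vs smaller child 11 at index 1, swap → [11, 30, 29, 21, 28]
  30 vs smaller child 21 at index 3, swap → [11, 21, 29, 30, 28]
extract-min #6 returns 11:
  remove root 11; move last element 28 to root → [28, 21, 29, 30]
  28 vs smaller child 21 at index 1, swap → [21, 28, 29, 30]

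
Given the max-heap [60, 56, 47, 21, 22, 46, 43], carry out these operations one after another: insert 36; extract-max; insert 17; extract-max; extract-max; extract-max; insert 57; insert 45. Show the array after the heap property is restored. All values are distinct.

[57, 36, 45, 21, 22, 17, 43]

insert 36:
  append 36 at index 7 → [60, 56, 47, 21, 22, 46, 43, 36]
  36 > parent 21 at index 3, swap → [60, 56, 47, 36, 22, 46, 43, 21]
extract-max → returns 60:
  remove root 60; move last element 21 to root → [21, 56, 47, 36, 22, 46, 43]
  21 vs larger child 56 at index 1, swap → [56, 21, 47, 36, 22, 46, 43]
  21 vs larger child 36 at index 3, swap → [56, 36, 47, 21, 22, 46, 43]
insert 17:
  append 17 at index 7 → [56, 36, 47, 21, 22, 46, 43, 17] (no swap needed)
extract-max → returns 56:
  remove root 56; move last element 17 to root → [17, 36, 47, 21, 22, 46, 43]
  17 vs larger child 47 at index 2, swap → [47, 36, 17, 21, 22, 46, 43]
  17 vs larger child 46 at index 5, swap → [47, 36, 46, 21, 22, 17, 43]
extract-max → returns 47:
  remove root 47; move last element 43 to root → [43, 36, 46, 21, 22, 17]
  43 vs larger child 46 at index 2, swap → [46, 36, 43, 21, 22, 17]
extract-max → returns 46:
  remove root 46; move last element 17 to root → [17, 36, 43, 21, 22]
  17 vs larger child 43 at index 2, swap → [43, 36, 17, 21, 22]
insert 57:
  append 57 at index 5 → [43, 36, 17, 21, 22, 57]
  57 > parent 17 at index 2, swap → [43, 36, 57, 21, 22, 17]
  57 > parent 43 at index 0, swap → [57, 36, 43, 21, 22, 17]
insert 45:
  append 45 at index 6 → [57, 36, 43, 21, 22, 17, 45]
  45 > parent 43 at index 2, swap → [57, 36, 45, 21, 22, 17, 43]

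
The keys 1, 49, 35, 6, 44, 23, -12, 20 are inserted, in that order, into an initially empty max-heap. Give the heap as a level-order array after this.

[49, 44, 35, 20, 6, 23, -12, 1]

Insert 1:
  append 1 at index 0 → [1] (no swap needed)
Insert 49:
  append 49 at index 1 → [1, 49]
  49 > parent 1 at index 0, swap → [49, 1]
Insert 35:
  append 35 at index 2 → [49, 1, 35] (no swap needed)
Insert 6:
  append 6 at index 3 → [49, 1, 35, 6]
  6 > parent 1 at index 1, swap → [49, 6, 35, 1]
Insert 44:
  append 44 at index 4 → [49, 6, 35, 1, 44]
  44 > parent 6 at index 1, swap → [49, 44, 35, 1, 6]
Insert 23:
  append 23 at index 5 → [49, 44, 35, 1, 6, 23] (no swap needed)
Insert -12:
  append -12 at index 6 → [49, 44, 35, 1, 6, 23, -12] (no swap needed)
Insert 20:
  append 20 at index 7 → [49, 44, 35, 1, 6, 23, -12, 20]
  20 > parent 1 at index 3, swap → [49, 44, 35, 20, 6, 23, -12, 1]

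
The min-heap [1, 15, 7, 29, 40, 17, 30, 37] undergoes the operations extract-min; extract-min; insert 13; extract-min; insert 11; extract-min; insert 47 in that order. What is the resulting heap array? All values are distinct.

extract-min → returns 1:
  remove root 1; move last element 37 to root → [37, 15, 7, 29, 40, 17, 30]
  37 vs smaller child 7 at index 2, swap → [7, 15, 37, 29, 40, 17, 30]
  37 vs smaller child 17 at index 5, swap → [7, 15, 17, 29, 40, 37, 30]
extract-min → returns 7:
  remove root 7; move last element 30 to root → [30, 15, 17, 29, 40, 37]
  30 vs smaller child 15 at index 1, swap → [15, 30, 17, 29, 40, 37]
  30 vs smaller child 29 at index 3, swap → [15, 29, 17, 30, 40, 37]
insert 13:
  append 13 at index 6 → [15, 29, 17, 30, 40, 37, 13]
  13 < parent 17 at index 2, swap → [15, 29, 13, 30, 40, 37, 17]
  13 < parent 15 at index 0, swap → [13, 29, 15, 30, 40, 37, 17]
extract-min → returns 13:
  remove root 13; move last element 17 to root → [17, 29, 15, 30, 40, 37]
  17 vs smaller child 15 at index 2, swap → [15, 29, 17, 30, 40, 37]
insert 11:
  append 11 at index 6 → [15, 29, 17, 30, 40, 37, 11]
  11 < parent 17 at index 2, swap → [15, 29, 11, 30, 40, 37, 17]
  11 < parent 15 at index 0, swap → [11, 29, 15, 30, 40, 37, 17]
extract-min → returns 11:
  remove root 11; move last element 17 to root → [17, 29, 15, 30, 40, 37]
  17 vs smaller child 15 at index 2, swap → [15, 29, 17, 30, 40, 37]
insert 47:
  append 47 at index 6 → [15, 29, 17, 30, 40, 37, 47] (no swap needed)

[15, 29, 17, 30, 40, 37, 47]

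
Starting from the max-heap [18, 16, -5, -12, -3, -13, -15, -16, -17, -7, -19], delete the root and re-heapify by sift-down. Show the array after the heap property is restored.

remove root 18; move last element -19 to root → [-19, 16, -5, -12, -3, -13, -15, -16, -17, -7]
-19 vs larger child 16 at index 1, swap → [16, -19, -5, -12, -3, -13, -15, -16, -17, -7]
-19 vs larger child -3 at index 4, swap → [16, -3, -5, -12, -19, -13, -15, -16, -17, -7]
-19 vs only child -7 at index 9, swap → [16, -3, -5, -12, -7, -13, -15, -16, -17, -19]

[16, -3, -5, -12, -7, -13, -15, -16, -17, -19]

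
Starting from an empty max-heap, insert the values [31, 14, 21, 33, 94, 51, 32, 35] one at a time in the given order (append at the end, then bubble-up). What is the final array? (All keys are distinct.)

[94, 35, 51, 33, 31, 21, 32, 14]

Insert 31:
  append 31 at index 0 → [31] (no swap needed)
Insert 14:
  append 14 at index 1 → [31, 14] (no swap needed)
Insert 21:
  append 21 at index 2 → [31, 14, 21] (no swap needed)
Insert 33:
  append 33 at index 3 → [31, 14, 21, 33]
  33 > parent 14 at index 1, swap → [31, 33, 21, 14]
  33 > parent 31 at index 0, swap → [33, 31, 21, 14]
Insert 94:
  append 94 at index 4 → [33, 31, 21, 14, 94]
  94 > parent 31 at index 1, swap → [33, 94, 21, 14, 31]
  94 > parent 33 at index 0, swap → [94, 33, 21, 14, 31]
Insert 51:
  append 51 at index 5 → [94, 33, 21, 14, 31, 51]
  51 > parent 21 at index 2, swap → [94, 33, 51, 14, 31, 21]
Insert 32:
  append 32 at index 6 → [94, 33, 51, 14, 31, 21, 32] (no swap needed)
Insert 35:
  append 35 at index 7 → [94, 33, 51, 14, 31, 21, 32, 35]
  35 > parent 14 at index 3, swap → [94, 33, 51, 35, 31, 21, 32, 14]
  35 > parent 33 at index 1, swap → [94, 35, 51, 33, 31, 21, 32, 14]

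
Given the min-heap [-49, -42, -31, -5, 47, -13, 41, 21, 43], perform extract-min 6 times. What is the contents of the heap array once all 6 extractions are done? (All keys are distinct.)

extract-min #1 returns -49:
  remove root -49; move last element 43 to root → [43, -42, -31, -5, 47, -13, 41, 21]
  43 vs smaller child -42 at index 1, swap → [-42, 43, -31, -5, 47, -13, 41, 21]
  43 vs smaller child -5 at index 3, swap → [-42, -5, -31, 43, 47, -13, 41, 21]
  43 vs only child 21 at index 7, swap → [-42, -5, -31, 21, 47, -13, 41, 43]
extract-min #2 returns -42:
  remove root -42; move last element 43 to root → [43, -5, -31, 21, 47, -13, 41]
  43 vs smaller child -31 at index 2, swap → [-31, -5, 43, 21, 47, -13, 41]
  43 vs smaller child -13 at index 5, swap → [-31, -5, -13, 21, 47, 43, 41]
extract-min #3 returns -31:
  remove root -31; move last element 41 to root → [41, -5, -13, 21, 47, 43]
  41 vs smaller child -13 at index 2, swap → [-13, -5, 41, 21, 47, 43]
extract-min #4 returns -13:
  remove root -13; move last element 43 to root → [43, -5, 41, 21, 47]
  43 vs smaller child -5 at index 1, swap → [-5, 43, 41, 21, 47]
  43 vs smaller child 21 at index 3, swap → [-5, 21, 41, 43, 47]
extract-min #5 returns -5:
  remove root -5; move last element 47 to root → [47, 21, 41, 43]
  47 vs smaller child 21 at index 1, swap → [21, 47, 41, 43]
  47 vs only child 43 at index 3, swap → [21, 43, 41, 47]
extract-min #6 returns 21:
  remove root 21; move last element 47 to root → [47, 43, 41]
  47 vs smaller child 41 at index 2, swap → [41, 43, 47]

[41, 43, 47]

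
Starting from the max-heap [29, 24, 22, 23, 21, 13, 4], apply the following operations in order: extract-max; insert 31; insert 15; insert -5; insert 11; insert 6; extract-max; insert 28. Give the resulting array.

extract-max → returns 29:
  remove root 29; move last element 4 to root → [4, 24, 22, 23, 21, 13]
  4 vs larger child 24 at index 1, swap → [24, 4, 22, 23, 21, 13]
  4 vs larger child 23 at index 3, swap → [24, 23, 22, 4, 21, 13]
insert 31:
  append 31 at index 6 → [24, 23, 22, 4, 21, 13, 31]
  31 > parent 22 at index 2, swap → [24, 23, 31, 4, 21, 13, 22]
  31 > parent 24 at index 0, swap → [31, 23, 24, 4, 21, 13, 22]
insert 15:
  append 15 at index 7 → [31, 23, 24, 4, 21, 13, 22, 15]
  15 > parent 4 at index 3, swap → [31, 23, 24, 15, 21, 13, 22, 4]
insert -5:
  append -5 at index 8 → [31, 23, 24, 15, 21, 13, 22, 4, -5] (no swap needed)
insert 11:
  append 11 at index 9 → [31, 23, 24, 15, 21, 13, 22, 4, -5, 11] (no swap needed)
insert 6:
  append 6 at index 10 → [31, 23, 24, 15, 21, 13, 22, 4, -5, 11, 6] (no swap needed)
extract-max → returns 31:
  remove root 31; move last element 6 to root → [6, 23, 24, 15, 21, 13, 22, 4, -5, 11]
  6 vs larger child 24 at index 2, swap → [24, 23, 6, 15, 21, 13, 22, 4, -5, 11]
  6 vs larger child 22 at index 6, swap → [24, 23, 22, 15, 21, 13, 6, 4, -5, 11]
insert 28:
  append 28 at index 10 → [24, 23, 22, 15, 21, 13, 6, 4, -5, 11, 28]
  28 > parent 21 at index 4, swap → [24, 23, 22, 15, 28, 13, 6, 4, -5, 11, 21]
  28 > parent 23 at index 1, swap → [24, 28, 22, 15, 23, 13, 6, 4, -5, 11, 21]
  28 > parent 24 at index 0, swap → [28, 24, 22, 15, 23, 13, 6, 4, -5, 11, 21]

[28, 24, 22, 15, 23, 13, 6, 4, -5, 11, 21]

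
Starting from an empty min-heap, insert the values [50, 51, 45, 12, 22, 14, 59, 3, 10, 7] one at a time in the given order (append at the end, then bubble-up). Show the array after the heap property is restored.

Insert 50:
  append 50 at index 0 → [50] (no swap needed)
Insert 51:
  append 51 at index 1 → [50, 51] (no swap needed)
Insert 45:
  append 45 at index 2 → [50, 51, 45]
  45 < parent 50 at index 0, swap → [45, 51, 50]
Insert 12:
  append 12 at index 3 → [45, 51, 50, 12]
  12 < parent 51 at index 1, swap → [45, 12, 50, 51]
  12 < parent 45 at index 0, swap → [12, 45, 50, 51]
Insert 22:
  append 22 at index 4 → [12, 45, 50, 51, 22]
  22 < parent 45 at index 1, swap → [12, 22, 50, 51, 45]
Insert 14:
  append 14 at index 5 → [12, 22, 50, 51, 45, 14]
  14 < parent 50 at index 2, swap → [12, 22, 14, 51, 45, 50]
Insert 59:
  append 59 at index 6 → [12, 22, 14, 51, 45, 50, 59] (no swap needed)
Insert 3:
  append 3 at index 7 → [12, 22, 14, 51, 45, 50, 59, 3]
  3 < parent 51 at index 3, swap → [12, 22, 14, 3, 45, 50, 59, 51]
  3 < parent 22 at index 1, swap → [12, 3, 14, 22, 45, 50, 59, 51]
  3 < parent 12 at index 0, swap → [3, 12, 14, 22, 45, 50, 59, 51]
Insert 10:
  append 10 at index 8 → [3, 12, 14, 22, 45, 50, 59, 51, 10]
  10 < parent 22 at index 3, swap → [3, 12, 14, 10, 45, 50, 59, 51, 22]
  10 < parent 12 at index 1, swap → [3, 10, 14, 12, 45, 50, 59, 51, 22]
Insert 7:
  append 7 at index 9 → [3, 10, 14, 12, 45, 50, 59, 51, 22, 7]
  7 < parent 45 at index 4, swap → [3, 10, 14, 12, 7, 50, 59, 51, 22, 45]
  7 < parent 10 at index 1, swap → [3, 7, 14, 12, 10, 50, 59, 51, 22, 45]

[3, 7, 14, 12, 10, 50, 59, 51, 22, 45]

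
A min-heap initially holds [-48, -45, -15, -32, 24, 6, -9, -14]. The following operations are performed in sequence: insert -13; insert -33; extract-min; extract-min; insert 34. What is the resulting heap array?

[-33, -32, -15, -14, 24, 6, -9, -13, 34]

insert -13:
  append -13 at index 8 → [-48, -45, -15, -32, 24, 6, -9, -14, -13] (no swap needed)
insert -33:
  append -33 at index 9 → [-48, -45, -15, -32, 24, 6, -9, -14, -13, -33]
  -33 < parent 24 at index 4, swap → [-48, -45, -15, -32, -33, 6, -9, -14, -13, 24]
extract-min → returns -48:
  remove root -48; move last element 24 to root → [24, -45, -15, -32, -33, 6, -9, -14, -13]
  24 vs smaller child -45 at index 1, swap → [-45, 24, -15, -32, -33, 6, -9, -14, -13]
  24 vs smaller child -33 at index 4, swap → [-45, -33, -15, -32, 24, 6, -9, -14, -13]
extract-min → returns -45:
  remove root -45; move last element -13 to root → [-13, -33, -15, -32, 24, 6, -9, -14]
  -13 vs smaller child -33 at index 1, swap → [-33, -13, -15, -32, 24, 6, -9, -14]
  -13 vs smaller child -32 at index 3, swap → [-33, -32, -15, -13, 24, 6, -9, -14]
  -13 vs only child -14 at index 7, swap → [-33, -32, -15, -14, 24, 6, -9, -13]
insert 34:
  append 34 at index 8 → [-33, -32, -15, -14, 24, 6, -9, -13, 34] (no swap needed)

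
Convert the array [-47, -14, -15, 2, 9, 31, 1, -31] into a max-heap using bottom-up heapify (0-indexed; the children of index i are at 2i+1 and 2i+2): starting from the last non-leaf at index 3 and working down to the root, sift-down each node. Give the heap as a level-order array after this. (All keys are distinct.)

sift down from index 3: already satisfies heap property
sift down from index 2:
  -15 vs larger child 31 at index 5, swap → [-47, -14, 31, 2, 9, -15, 1, -31]
sift down from index 1:
  -14 vs larger child 9 at index 4, swap → [-47, 9, 31, 2, -14, -15, 1, -31]
sift down from index 0:
  -47 vs larger child 31 at index 2, swap → [31, 9, -47, 2, -14, -15, 1, -31]
  -47 vs larger child 1 at index 6, swap → [31, 9, 1, 2, -14, -15, -47, -31]

[31, 9, 1, 2, -14, -15, -47, -31]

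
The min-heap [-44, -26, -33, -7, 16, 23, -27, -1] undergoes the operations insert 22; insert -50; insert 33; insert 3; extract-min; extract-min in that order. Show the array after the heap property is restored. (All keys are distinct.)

insert 22:
  append 22 at index 8 → [-44, -26, -33, -7, 16, 23, -27, -1, 22] (no swap needed)
insert -50:
  append -50 at index 9 → [-44, -26, -33, -7, 16, 23, -27, -1, 22, -50]
  -50 < parent 16 at index 4, swap → [-44, -26, -33, -7, -50, 23, -27, -1, 22, 16]
  -50 < parent -26 at index 1, swap → [-44, -50, -33, -7, -26, 23, -27, -1, 22, 16]
  -50 < parent -44 at index 0, swap → [-50, -44, -33, -7, -26, 23, -27, -1, 22, 16]
insert 33:
  append 33 at index 10 → [-50, -44, -33, -7, -26, 23, -27, -1, 22, 16, 33] (no swap needed)
insert 3:
  append 3 at index 11 → [-50, -44, -33, -7, -26, 23, -27, -1, 22, 16, 33, 3]
  3 < parent 23 at index 5, swap → [-50, -44, -33, -7, -26, 3, -27, -1, 22, 16, 33, 23]
extract-min → returns -50:
  remove root -50; move last element 23 to root → [23, -44, -33, -7, -26, 3, -27, -1, 22, 16, 33]
  23 vs smaller child -44 at index 1, swap → [-44, 23, -33, -7, -26, 3, -27, -1, 22, 16, 33]
  23 vs smaller child -26 at index 4, swap → [-44, -26, -33, -7, 23, 3, -27, -1, 22, 16, 33]
  23 vs smaller child 16 at index 9, swap → [-44, -26, -33, -7, 16, 3, -27, -1, 22, 23, 33]
extract-min → returns -44:
  remove root -44; move last element 33 to root → [33, -26, -33, -7, 16, 3, -27, -1, 22, 23]
  33 vs smaller child -33 at index 2, swap → [-33, -26, 33, -7, 16, 3, -27, -1, 22, 23]
  33 vs smaller child -27 at index 6, swap → [-33, -26, -27, -7, 16, 3, 33, -1, 22, 23]

[-33, -26, -27, -7, 16, 3, 33, -1, 22, 23]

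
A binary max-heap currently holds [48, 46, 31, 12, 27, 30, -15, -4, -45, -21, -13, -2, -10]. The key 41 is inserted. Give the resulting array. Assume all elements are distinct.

append 41 at index 13 → [48, 46, 31, 12, 27, 30, -15, -4, -45, -21, -13, -2, -10, 41]
41 > parent -15 at index 6, swap → [48, 46, 31, 12, 27, 30, 41, -4, -45, -21, -13, -2, -10, -15]
41 > parent 31 at index 2, swap → [48, 46, 41, 12, 27, 30, 31, -4, -45, -21, -13, -2, -10, -15]

[48, 46, 41, 12, 27, 30, 31, -4, -45, -21, -13, -2, -10, -15]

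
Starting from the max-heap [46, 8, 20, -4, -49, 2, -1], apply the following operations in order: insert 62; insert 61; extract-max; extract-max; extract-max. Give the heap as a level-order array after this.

insert 62:
  append 62 at index 7 → [46, 8, 20, -4, -49, 2, -1, 62]
  62 > parent -4 at index 3, swap → [46, 8, 20, 62, -49, 2, -1, -4]
  62 > parent 8 at index 1, swap → [46, 62, 20, 8, -49, 2, -1, -4]
  62 > parent 46 at index 0, swap → [62, 46, 20, 8, -49, 2, -1, -4]
insert 61:
  append 61 at index 8 → [62, 46, 20, 8, -49, 2, -1, -4, 61]
  61 > parent 8 at index 3, swap → [62, 46, 20, 61, -49, 2, -1, -4, 8]
  61 > parent 46 at index 1, swap → [62, 61, 20, 46, -49, 2, -1, -4, 8]
extract-max → returns 62:
  remove root 62; move last element 8 to root → [8, 61, 20, 46, -49, 2, -1, -4]
  8 vs larger child 61 at index 1, swap → [61, 8, 20, 46, -49, 2, -1, -4]
  8 vs larger child 46 at index 3, swap → [61, 46, 20, 8, -49, 2, -1, -4]
extract-max → returns 61:
  remove root 61; move last element -4 to root → [-4, 46, 20, 8, -49, 2, -1]
  -4 vs larger child 46 at index 1, swap → [46, -4, 20, 8, -49, 2, -1]
  -4 vs larger child 8 at index 3, swap → [46, 8, 20, -4, -49, 2, -1]
extract-max → returns 46:
  remove root 46; move last element -1 to root → [-1, 8, 20, -4, -49, 2]
  -1 vs larger child 20 at index 2, swap → [20, 8, -1, -4, -49, 2]
  -1 vs only child 2 at index 5, swap → [20, 8, 2, -4, -49, -1]

[20, 8, 2, -4, -49, -1]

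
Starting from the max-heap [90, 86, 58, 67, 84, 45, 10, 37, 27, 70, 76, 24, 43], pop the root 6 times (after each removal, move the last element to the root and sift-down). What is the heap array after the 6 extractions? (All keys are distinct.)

extract-max #1 returns 90:
  remove root 90; move last element 43 to root → [43, 86, 58, 67, 84, 45, 10, 37, 27, 70, 76, 24]
  43 vs larger child 86 at index 1, swap → [86, 43, 58, 67, 84, 45, 10, 37, 27, 70, 76, 24]
  43 vs larger child 84 at index 4, swap → [86, 84, 58, 67, 43, 45, 10, 37, 27, 70, 76, 24]
  43 vs larger child 76 at index 10, swap → [86, 84, 58, 67, 76, 45, 10, 37, 27, 70, 43, 24]
extract-max #2 returns 86:
  remove root 86; move last element 24 to root → [24, 84, 58, 67, 76, 45, 10, 37, 27, 70, 43]
  24 vs larger child 84 at index 1, swap → [84, 24, 58, 67, 76, 45, 10, 37, 27, 70, 43]
  24 vs larger child 76 at index 4, swap → [84, 76, 58, 67, 24, 45, 10, 37, 27, 70, 43]
  24 vs larger child 70 at index 9, swap → [84, 76, 58, 67, 70, 45, 10, 37, 27, 24, 43]
extract-max #3 returns 84:
  remove root 84; move last element 43 to root → [43, 76, 58, 67, 70, 45, 10, 37, 27, 24]
  43 vs larger child 76 at index 1, swap → [76, 43, 58, 67, 70, 45, 10, 37, 27, 24]
  43 vs larger child 70 at index 4, swap → [76, 70, 58, 67, 43, 45, 10, 37, 27, 24]
extract-max #4 returns 76:
  remove root 76; move last element 24 to root → [24, 70, 58, 67, 43, 45, 10, 37, 27]
  24 vs larger child 70 at index 1, swap → [70, 24, 58, 67, 43, 45, 10, 37, 27]
  24 vs larger child 67 at index 3, swap → [70, 67, 58, 24, 43, 45, 10, 37, 27]
  24 vs larger child 37 at index 7, swap → [70, 67, 58, 37, 43, 45, 10, 24, 27]
extract-max #5 returns 70:
  remove root 70; move last element 27 to root → [27, 67, 58, 37, 43, 45, 10, 24]
  27 vs larger child 67 at index 1, swap → [67, 27, 58, 37, 43, 45, 10, 24]
  27 vs larger child 43 at index 4, swap → [67, 43, 58, 37, 27, 45, 10, 24]
extract-max #6 returns 67:
  remove root 67; move last element 24 to root → [24, 43, 58, 37, 27, 45, 10]
  24 vs larger child 58 at index 2, swap → [58, 43, 24, 37, 27, 45, 10]
  24 vs larger child 45 at index 5, swap → [58, 43, 45, 37, 27, 24, 10]

[58, 43, 45, 37, 27, 24, 10]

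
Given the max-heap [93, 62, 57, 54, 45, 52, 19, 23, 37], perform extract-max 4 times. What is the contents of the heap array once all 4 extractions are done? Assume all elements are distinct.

extract-max #1 returns 93:
  remove root 93; move last element 37 to root → [37, 62, 57, 54, 45, 52, 19, 23]
  37 vs larger child 62 at index 1, swap → [62, 37, 57, 54, 45, 52, 19, 23]
  37 vs larger child 54 at index 3, swap → [62, 54, 57, 37, 45, 52, 19, 23]
extract-max #2 returns 62:
  remove root 62; move last element 23 to root → [23, 54, 57, 37, 45, 52, 19]
  23 vs larger child 57 at index 2, swap → [57, 54, 23, 37, 45, 52, 19]
  23 vs larger child 52 at index 5, swap → [57, 54, 52, 37, 45, 23, 19]
extract-max #3 returns 57:
  remove root 57; move last element 19 to root → [19, 54, 52, 37, 45, 23]
  19 vs larger child 54 at index 1, swap → [54, 19, 52, 37, 45, 23]
  19 vs larger child 45 at index 4, swap → [54, 45, 52, 37, 19, 23]
extract-max #4 returns 54:
  remove root 54; move last element 23 to root → [23, 45, 52, 37, 19]
  23 vs larger child 52 at index 2, swap → [52, 45, 23, 37, 19]

[52, 45, 23, 37, 19]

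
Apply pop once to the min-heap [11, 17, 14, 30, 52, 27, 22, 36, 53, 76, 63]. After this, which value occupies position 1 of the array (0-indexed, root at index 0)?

remove root 11; move last element 63 to root → [63, 17, 14, 30, 52, 27, 22, 36, 53, 76]
63 vs smaller child 14 at index 2, swap → [14, 17, 63, 30, 52, 27, 22, 36, 53, 76]
63 vs smaller child 22 at index 6, swap → [14, 17, 22, 30, 52, 27, 63, 36, 53, 76]
resulting array: [14, 17, 22, 30, 52, 27, 63, 36, 53, 76]

17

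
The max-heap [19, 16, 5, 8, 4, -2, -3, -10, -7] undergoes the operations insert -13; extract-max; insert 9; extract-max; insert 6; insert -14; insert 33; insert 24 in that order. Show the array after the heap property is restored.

insert -13:
  append -13 at index 9 → [19, 16, 5, 8, 4, -2, -3, -10, -7, -13] (no swap needed)
extract-max → returns 19:
  remove root 19; move last element -13 to root → [-13, 16, 5, 8, 4, -2, -3, -10, -7]
  -13 vs larger child 16 at index 1, swap → [16, -13, 5, 8, 4, -2, -3, -10, -7]
  -13 vs larger child 8 at index 3, swap → [16, 8, 5, -13, 4, -2, -3, -10, -7]
  -13 vs larger child -7 at index 8, swap → [16, 8, 5, -7, 4, -2, -3, -10, -13]
insert 9:
  append 9 at index 9 → [16, 8, 5, -7, 4, -2, -3, -10, -13, 9]
  9 > parent 4 at index 4, swap → [16, 8, 5, -7, 9, -2, -3, -10, -13, 4]
  9 > parent 8 at index 1, swap → [16, 9, 5, -7, 8, -2, -3, -10, -13, 4]
extract-max → returns 16:
  remove root 16; move last element 4 to root → [4, 9, 5, -7, 8, -2, -3, -10, -13]
  4 vs larger child 9 at index 1, swap → [9, 4, 5, -7, 8, -2, -3, -10, -13]
  4 vs larger child 8 at index 4, swap → [9, 8, 5, -7, 4, -2, -3, -10, -13]
insert 6:
  append 6 at index 9 → [9, 8, 5, -7, 4, -2, -3, -10, -13, 6]
  6 > parent 4 at index 4, swap → [9, 8, 5, -7, 6, -2, -3, -10, -13, 4]
insert -14:
  append -14 at index 10 → [9, 8, 5, -7, 6, -2, -3, -10, -13, 4, -14] (no swap needed)
insert 33:
  append 33 at index 11 → [9, 8, 5, -7, 6, -2, -3, -10, -13, 4, -14, 33]
  33 > parent -2 at index 5, swap → [9, 8, 5, -7, 6, 33, -3, -10, -13, 4, -14, -2]
  33 > parent 5 at index 2, swap → [9, 8, 33, -7, 6, 5, -3, -10, -13, 4, -14, -2]
  33 > parent 9 at index 0, swap → [33, 8, 9, -7, 6, 5, -3, -10, -13, 4, -14, -2]
insert 24:
  append 24 at index 12 → [33, 8, 9, -7, 6, 5, -3, -10, -13, 4, -14, -2, 24]
  24 > parent 5 at index 5, swap → [33, 8, 9, -7, 6, 24, -3, -10, -13, 4, -14, -2, 5]
  24 > parent 9 at index 2, swap → [33, 8, 24, -7, 6, 9, -3, -10, -13, 4, -14, -2, 5]

[33, 8, 24, -7, 6, 9, -3, -10, -13, 4, -14, -2, 5]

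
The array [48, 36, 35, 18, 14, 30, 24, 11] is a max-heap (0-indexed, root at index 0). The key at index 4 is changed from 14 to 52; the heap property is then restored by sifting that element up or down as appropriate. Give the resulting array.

[52, 48, 35, 18, 36, 30, 24, 11]

set index 4 from 14 to 52 → [48, 36, 35, 18, 52, 30, 24, 11]
52 > parent 36 at index 1, swap → [48, 52, 35, 18, 36, 30, 24, 11]
52 > parent 48 at index 0, swap → [52, 48, 35, 18, 36, 30, 24, 11]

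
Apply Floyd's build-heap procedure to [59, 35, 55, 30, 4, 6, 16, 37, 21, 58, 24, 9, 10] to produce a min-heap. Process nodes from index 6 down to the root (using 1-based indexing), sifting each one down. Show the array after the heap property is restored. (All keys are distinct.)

[4, 21, 6, 30, 24, 9, 16, 37, 59, 58, 35, 55, 10]

sift down from index 6: already satisfies heap property
sift down from index 5: already satisfies heap property
sift down from index 4:
  30 vs smaller child 21 at index 9, swap → [59, 35, 55, 21, 4, 6, 16, 37, 30, 58, 24, 9, 10]
sift down from index 3:
  55 vs smaller child 6 at index 6, swap → [59, 35, 6, 21, 4, 55, 16, 37, 30, 58, 24, 9, 10]
  55 vs smaller child 9 at index 12, swap → [59, 35, 6, 21, 4, 9, 16, 37, 30, 58, 24, 55, 10]
sift down from index 2:
  35 vs smaller child 4 at index 5, swap → [59, 4, 6, 21, 35, 9, 16, 37, 30, 58, 24, 55, 10]
  35 vs smaller child 24 at index 11, swap → [59, 4, 6, 21, 24, 9, 16, 37, 30, 58, 35, 55, 10]
sift down from index 1:
  59 vs smaller child 4 at index 2, swap → [4, 59, 6, 21, 24, 9, 16, 37, 30, 58, 35, 55, 10]
  59 vs smaller child 21 at index 4, swap → [4, 21, 6, 59, 24, 9, 16, 37, 30, 58, 35, 55, 10]
  59 vs smaller child 30 at index 9, swap → [4, 21, 6, 30, 24, 9, 16, 37, 59, 58, 35, 55, 10]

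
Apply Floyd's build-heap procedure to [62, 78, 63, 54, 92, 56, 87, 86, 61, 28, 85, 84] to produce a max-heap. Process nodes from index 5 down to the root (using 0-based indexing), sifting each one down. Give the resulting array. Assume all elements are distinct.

sift down from index 5:
  56 vs only child 84 at index 11, swap → [62, 78, 63, 54, 92, 84, 87, 86, 61, 28, 85, 56]
sift down from index 4: already satisfies heap property
sift down from index 3:
  54 vs larger child 86 at index 7, swap → [62, 78, 63, 86, 92, 84, 87, 54, 61, 28, 85, 56]
sift down from index 2:
  63 vs larger child 87 at index 6, swap → [62, 78, 87, 86, 92, 84, 63, 54, 61, 28, 85, 56]
sift down from index 1:
  78 vs larger child 92 at index 4, swap → [62, 92, 87, 86, 78, 84, 63, 54, 61, 28, 85, 56]
  78 vs larger child 85 at index 10, swap → [62, 92, 87, 86, 85, 84, 63, 54, 61, 28, 78, 56]
sift down from index 0:
  62 vs larger child 92 at index 1, swap → [92, 62, 87, 86, 85, 84, 63, 54, 61, 28, 78, 56]
  62 vs larger child 86 at index 3, swap → [92, 86, 87, 62, 85, 84, 63, 54, 61, 28, 78, 56]

[92, 86, 87, 62, 85, 84, 63, 54, 61, 28, 78, 56]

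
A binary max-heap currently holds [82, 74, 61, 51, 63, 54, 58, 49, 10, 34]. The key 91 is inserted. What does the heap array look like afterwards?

append 91 at index 10 → [82, 74, 61, 51, 63, 54, 58, 49, 10, 34, 91]
91 > parent 63 at index 4, swap → [82, 74, 61, 51, 91, 54, 58, 49, 10, 34, 63]
91 > parent 74 at index 1, swap → [82, 91, 61, 51, 74, 54, 58, 49, 10, 34, 63]
91 > parent 82 at index 0, swap → [91, 82, 61, 51, 74, 54, 58, 49, 10, 34, 63]

[91, 82, 61, 51, 74, 54, 58, 49, 10, 34, 63]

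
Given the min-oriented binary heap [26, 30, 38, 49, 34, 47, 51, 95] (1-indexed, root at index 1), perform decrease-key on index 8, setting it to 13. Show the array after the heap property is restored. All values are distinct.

[13, 26, 38, 30, 34, 47, 51, 49]

set index 8 from 95 to 13 → [26, 30, 38, 49, 34, 47, 51, 13]
13 < parent 49 at index 4, swap → [26, 30, 38, 13, 34, 47, 51, 49]
13 < parent 30 at index 2, swap → [26, 13, 38, 30, 34, 47, 51, 49]
13 < parent 26 at index 1, swap → [13, 26, 38, 30, 34, 47, 51, 49]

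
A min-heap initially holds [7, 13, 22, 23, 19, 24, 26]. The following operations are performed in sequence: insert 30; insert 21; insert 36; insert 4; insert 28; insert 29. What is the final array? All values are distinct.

[4, 7, 22, 21, 13, 24, 26, 30, 23, 36, 19, 28, 29]

insert 30:
  append 30 at index 7 → [7, 13, 22, 23, 19, 24, 26, 30] (no swap needed)
insert 21:
  append 21 at index 8 → [7, 13, 22, 23, 19, 24, 26, 30, 21]
  21 < parent 23 at index 3, swap → [7, 13, 22, 21, 19, 24, 26, 30, 23]
insert 36:
  append 36 at index 9 → [7, 13, 22, 21, 19, 24, 26, 30, 23, 36] (no swap needed)
insert 4:
  append 4 at index 10 → [7, 13, 22, 21, 19, 24, 26, 30, 23, 36, 4]
  4 < parent 19 at index 4, swap → [7, 13, 22, 21, 4, 24, 26, 30, 23, 36, 19]
  4 < parent 13 at index 1, swap → [7, 4, 22, 21, 13, 24, 26, 30, 23, 36, 19]
  4 < parent 7 at index 0, swap → [4, 7, 22, 21, 13, 24, 26, 30, 23, 36, 19]
insert 28:
  append 28 at index 11 → [4, 7, 22, 21, 13, 24, 26, 30, 23, 36, 19, 28] (no swap needed)
insert 29:
  append 29 at index 12 → [4, 7, 22, 21, 13, 24, 26, 30, 23, 36, 19, 28, 29] (no swap needed)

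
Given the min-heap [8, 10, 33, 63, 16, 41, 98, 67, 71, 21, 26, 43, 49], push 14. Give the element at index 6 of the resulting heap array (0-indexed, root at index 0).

append 14 at index 13 → [8, 10, 33, 63, 16, 41, 98, 67, 71, 21, 26, 43, 49, 14]
14 < parent 98 at index 6, swap → [8, 10, 33, 63, 16, 41, 14, 67, 71, 21, 26, 43, 49, 98]
14 < parent 33 at index 2, swap → [8, 10, 14, 63, 16, 41, 33, 67, 71, 21, 26, 43, 49, 98]
resulting array: [8, 10, 14, 63, 16, 41, 33, 67, 71, 21, 26, 43, 49, 98]

33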